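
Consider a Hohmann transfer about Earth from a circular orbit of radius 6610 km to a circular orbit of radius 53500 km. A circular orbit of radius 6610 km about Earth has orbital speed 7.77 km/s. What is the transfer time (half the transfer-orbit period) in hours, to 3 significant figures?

From the circular-orbit relation v² = μ/r at r = 6610 km: μ = v²r = (7.77)² × 6610 = 3.99065×10^5 km³/s².
The Hohmann ellipse has a_t = (r₁ + r₂)/2 = 30055 km.
By Kepler's third law the transfer-orbit period is T = 2π√(a_t³/μ), so t = T/2 = 25910 s.
Converting: 25910 s ÷ 3600 s/hour = 7.20 hours.

t = 7.20 hours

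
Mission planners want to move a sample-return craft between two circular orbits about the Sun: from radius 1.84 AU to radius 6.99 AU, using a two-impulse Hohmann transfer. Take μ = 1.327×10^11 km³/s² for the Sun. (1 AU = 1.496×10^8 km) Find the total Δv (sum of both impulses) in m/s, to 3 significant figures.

In km: r₁ = 1.84 × 1.496×10^8 = 2.75264×10^8 km; r₂ = 6.99 × 1.496×10^8 = 1.045704×10^9 km.
The Hohmann ellipse has a_t = (r₁ + r₂)/2 = 6.60484×10^8 km.
Circular speed at r₁: v₁ = √(μ/r₁) = √(1.327×10^11/2.75264×10^8) = 21.9564 km/s.
Transfer-orbit speed at r₁ (v² = μ(2/r − 1/a)): v_p = √[μ(2/r₁ − 1/a_t)] = 27.6270 km/s.
First burn Δv₁ = |v_p − v₁| = 5.6706 km/s.
At r₂, v₂ = √(μ/r₂) = 11.264997 km/s.
Transfer-orbit speed at r₂: v_a = √[μ(2/r₂ − 1/a_t)] = 7.2723477 km/s.
Second burn Δv₂ = |v₂ − v_a| = 3.9926 km/s.
Δv = Δv₁ + Δv₂ = 5.6706 + 3.9926 = 9.663 km/s.

Δv = 9660 m/s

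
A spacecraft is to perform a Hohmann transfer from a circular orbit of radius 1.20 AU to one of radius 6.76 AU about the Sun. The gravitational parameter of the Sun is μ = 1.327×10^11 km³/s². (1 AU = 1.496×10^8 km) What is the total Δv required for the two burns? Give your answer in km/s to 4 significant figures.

Δv = 13.41 km/s

In km: r₁ = 1.20 × 1.496×10^8 = 1.7952×10^8 km; r₂ = 6.76 × 1.496×10^8 = 1.011296×10^9 km.
Semi-major axis of the transfer orbit: a_t = (1.7952×10^8 + 1.011296×10^9)/2 = 5.95408×10^8 km.
At r₁ the circular-orbit speed is v₁ = √(μ/r₁) = 27.188 km/s.
Transfer-orbit speed at r₁ (vis-viva equation): v_p = √[μ(2/r₁ − 1/a_t)] = 35.433 km/s.
First burn Δv₁ = |v_p − v₁| = 8.245 km/s.
Circular speed at r₂: v₂ = √(μ/r₂) = 11.455 km/s.
Transfer-orbit speed at r₂: v_a = √[μ(2/r₂ − 1/a_t)] = 6.2899 km/s.
Second burn Δv₂ = |v₂ − v_a| = 5.165 km/s.
Total Δv = Δv₁ + Δv₂ = 13.41 km/s.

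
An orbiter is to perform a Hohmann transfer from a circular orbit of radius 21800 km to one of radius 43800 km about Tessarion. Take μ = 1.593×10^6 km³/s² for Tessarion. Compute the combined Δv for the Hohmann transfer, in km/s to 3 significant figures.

The Hohmann ellipse has a_t = (r₁ + r₂)/2 = 32800 km.
At r₁ the circular-orbit speed is v₁ = √(μ/r₁) = 8.548 km/s.
On the transfer ellipse at r₁, vis-viva gives v_p = √[μ(2/r₁ − 1/a_t)] = 9.878 km/s.
First burn Δv₁ = |v_p − v₁| = 1.330 km/s.
At r₂, v₂ = √(μ/r₂) = 6.031 km/s.
Transfer-orbit speed at r₂: v_a = √[μ(2/r₂ − 1/a_t)] = 4.917 km/s.
Second burn Δv₂ = |v₂ − v_a| = 1.114 km/s.
Δv = Δv₁ + Δv₂ = 1.330 + 1.114 = 2.444 km/s.

Δv = 2.44 km/s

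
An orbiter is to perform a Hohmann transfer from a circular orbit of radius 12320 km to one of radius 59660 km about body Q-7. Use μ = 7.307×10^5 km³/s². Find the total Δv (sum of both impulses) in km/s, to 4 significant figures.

Semi-major axis of the transfer orbit: a_t = (12320 + 59660)/2 = 35990 km.
Circular speed at r₁: v₁ = √(μ/r₁) = √(7.307×10^5/12320) = 7.7013 km/s.
Transfer-orbit speed at r₁ (v² = μ(2/r − 1/a)): v_p = √[μ(2/r₁ − 1/a_t)] = 9.9155 km/s.
First burn Δv₁ = |v_p − v₁| = 2.214 km/s.
At r₂, v₂ = √(μ/r₂) = 3.500 km/s.
Transfer-orbit speed at r₂: v_a = √[μ(2/r₂ − 1/a_t)] = 2.048 km/s.
Second burn Δv₂ = |v₂ − v_a| = 1.452 km/s.
Δv = Δv₁ + Δv₂ = 2.214 + 1.452 = 3.666 km/s.

Δv = 3.666 km/s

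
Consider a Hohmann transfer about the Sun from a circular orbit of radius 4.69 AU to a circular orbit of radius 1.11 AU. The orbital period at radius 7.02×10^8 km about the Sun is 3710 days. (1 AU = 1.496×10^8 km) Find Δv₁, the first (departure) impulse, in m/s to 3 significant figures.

Δv₁ = 5250 m/s

From Kepler's third law T² = 4π²r³/μ at r = 7.02×10^8 km, T = 3710 days = 3710 × 86400 s = 3.20544×10^8 s: μ = 4π²r³/T² = 1.32922×10^11 km³/s².
In km: r₁ = 4.69 × 1.496×10^8 = 7.01624×10^8 km; r₂ = 1.11 × 1.496×10^8 = 1.66056×10^8 km.
Transfer-ellipse semi-major axis a_t = (r₁ + r₂)/2 = (7.01624×10^8 + 1.66056×10^8)/2 = 4.3384×10^8 km.
On the circular orbit at r = 7.01624×10^8 km, v_c = √(μ/r) = 13.7640 km/s.
Transfer-orbit speed at the same r (vis-viva, a = a_t): v_t = √[μ(2/r − 1/a_t)] = 8.51546 km/s.
Δv₁ = |v_t − v_c| = |8.51546 − 13.7640| = 5.249 km/s.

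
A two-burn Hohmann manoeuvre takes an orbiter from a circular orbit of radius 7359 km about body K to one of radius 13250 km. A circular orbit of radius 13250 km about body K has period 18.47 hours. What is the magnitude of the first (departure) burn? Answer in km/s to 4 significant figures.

Δv₁ = 0.2250 km/s

From Kepler's third law T² = 4π²r³/μ at r = 13250 km, T = 18.47 hours = 18.47 × 3600 s = 66492 s: μ = 4π²r³/T² = 20771.5 km³/s².
Transfer-ellipse semi-major axis a_t = (r₁ + r₂)/2 = (7359 + 13250)/2 = 10304.5 km.
Circular speed at r = 7359 km: v_c = √(μ/r) = 1.680 km/s.
Vis-viva on the transfer ellipse at r = 7359 km gives v_t = √[μ(2/r − 1/a_t)] = 1.905 km/s.
Δv₁ = |v_t − v_c| = |1.905 − 1.680| = 0.2250 km/s.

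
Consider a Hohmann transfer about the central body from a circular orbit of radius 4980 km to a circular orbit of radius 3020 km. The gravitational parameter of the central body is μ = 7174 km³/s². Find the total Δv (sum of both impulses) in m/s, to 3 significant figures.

Transfer-ellipse semi-major axis a_t = (r₁ + r₂)/2 = (4980 + 3020)/2 = 4000 km.
Circular speed at r₁: v₁ = √(μ/r₁) = √(7174/4980) = 1.2002 km/s.
On the transfer ellipse at r₁, vis-viva gives v_a = √[μ(2/r₁ − 1/a_t)] = 1.0429 km/s.
First burn Δv₁ = |v_a − v₁| = 0.1573 km/s.
Circular speed at r₂: v₂ = √(μ/r₂) = 1.54126 km/s.
Transfer-orbit speed at r₂: v_p = √[μ(2/r₂ − 1/a_t)] = 1.71974 km/s.
Second burn Δv₂ = |v₂ − v_p| = 0.1785 km/s.
Total Δv = Δv₁ + Δv₂ = 0.3358 km/s.

Δv = 336 m/s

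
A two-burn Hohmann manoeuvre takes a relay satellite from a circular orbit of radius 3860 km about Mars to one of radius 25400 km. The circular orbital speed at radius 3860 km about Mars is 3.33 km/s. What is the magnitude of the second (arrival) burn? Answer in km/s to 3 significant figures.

From the circular-orbit relation v² = μ/r at r = 3860 km: μ = v²r = (3.33)² × 3860 = 42803.2 km³/s².
The Hohmann ellipse has a_t = (r₁ + r₂)/2 = 14630 km.
Circular speed at r = 25400 km: v_c = √(μ/r) = 1.2981 km/s.
Transfer-orbit speed at the same r (vis-viva, a = a_t): v_t = √[μ(2/r − 1/a_t)] = 0.66680 km/s.
Δv₂ = |v_t − v_c| = |0.66680 − 1.2981| = 0.6313 km/s.

Δv₂ = 0.631 km/s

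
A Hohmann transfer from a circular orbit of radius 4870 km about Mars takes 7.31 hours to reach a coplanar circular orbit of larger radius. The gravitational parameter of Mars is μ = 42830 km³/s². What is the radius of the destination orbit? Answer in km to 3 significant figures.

Transfer time t = 7.31 hours = 26316 s, and t = π√(a_t³/μ).
So a_t = (μ t²/π²)^(1/3) = (42830 × (26316)² / π²)^(1/3) = 14431 km.
Since a_t = (r₁ + r₂)/2, r₂ = 2a_t − r₁ = 2×14431 − 4870 = 23992 km.

r₂ = 24000 km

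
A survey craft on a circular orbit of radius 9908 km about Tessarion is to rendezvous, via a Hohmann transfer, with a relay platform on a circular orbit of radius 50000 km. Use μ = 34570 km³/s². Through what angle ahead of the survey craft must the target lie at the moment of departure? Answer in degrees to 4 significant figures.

The Hohmann ellipse has a_t = (r₁ + r₂)/2 = 29954 km.
Transfer time t = π√(a_t³/μ) = 87596 s.
Target angular speed ω₂ = √(μ/r₂³) = 1.6630×10^-5 rad/s.
Angle swept by the target during transfer: ω₂·t = 1.4567 rad = 83.46°.
Arrival is 180° from departure on the ellipse, so φ = 180° − 83.46° = 96.54°.

φ = 96.54°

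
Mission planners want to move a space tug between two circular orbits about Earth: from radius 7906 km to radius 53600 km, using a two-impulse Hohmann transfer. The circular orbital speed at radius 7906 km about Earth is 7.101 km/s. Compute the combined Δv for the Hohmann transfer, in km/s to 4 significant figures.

Δv = 3.618 km/s

From the circular-orbit relation v² = μ/r at r = 7906 km: μ = v²r = (7.101)² × 7906 = 3.98654×10^5 km³/s².
Semi-major axis of the transfer orbit: a_t = (7906 + 53600)/2 = 30753 km.
Circular speed at r₁: v₁ = √(μ/r₁) = √(3.98654×10^5/7906) = 7.101 km/s.
On the transfer ellipse at r₁, v² = μ(2/r − 1/a) gives v_p = √[μ(2/r₁ − 1/a_t)] = 9.375 km/s.
First burn Δv₁ = |v_p − v₁| = 2.274 km/s.
Circular speed at r₂: v₂ = √(μ/r₂) = 2.727 km/s.
Transfer-orbit speed at r₂: v_a = √[μ(2/r₂ − 1/a_t)] = 1.383 km/s.
Second burn Δv₂ = |v₂ − v_a| = 1.344 km/s.
Total Δv = Δv₁ + Δv₂ = 3.618 km/s.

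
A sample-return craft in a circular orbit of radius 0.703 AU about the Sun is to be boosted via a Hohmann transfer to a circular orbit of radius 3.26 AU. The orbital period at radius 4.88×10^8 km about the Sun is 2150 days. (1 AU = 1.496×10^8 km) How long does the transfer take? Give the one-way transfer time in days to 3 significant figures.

t = 509 days

From Kepler's third law T² = 4π²r³/μ at r = 4.88×10^8 km, T = 2150 days = 2150 × 86400 s = 1.8576×10^8 s: μ = 4π²r³/T² = 1.32958×10^11 km³/s².
In km: r₁ = 0.703 × 1.496×10^8 = 1.051688×10^8 km; r₂ = 3.26 × 1.496×10^8 = 4.87696×10^8 km.
The Hohmann ellipse has a_t = (r₁ + r₂)/2 = 2.964324×10^8 km.
Transfer time t = π√(a_t³/μ) = π√((2.964324×10^8)³ / 1.32958×10^11) = 4.397×10^7 s.
Converting: 4.397×10^7 s ÷ 86400 s/day = 509 days.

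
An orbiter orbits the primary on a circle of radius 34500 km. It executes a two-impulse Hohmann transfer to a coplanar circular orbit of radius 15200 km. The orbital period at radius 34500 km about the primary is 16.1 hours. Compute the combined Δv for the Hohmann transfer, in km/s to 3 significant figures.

From Kepler's third law T² = 4π²r³/μ at r = 34500 km, T = 16.1 hours = 16.1 × 3600 s = 57960 s: μ = 4π²r³/T² = 4.82570×10^5 km³/s².
Semi-major axis of the transfer orbit: a_t = (34500 + 15200)/2 = 24850 km.
Circular speed at r₁: v₁ = √(μ/r₁) = √(4.82570×10^5/34500) = 3.740 km/s.
On the transfer ellipse at r₁, v² = μ(2/r − 1/a) gives v_a = √[μ(2/r₁ − 1/a_t)] = 2.925 km/s.
First burn Δv₁ = |v_a − v₁| = 0.8150 km/s.
At r₂, v₂ = √(μ/r₂) = 5.635 km/s.
Transfer-orbit speed at r₂: v_p = √[μ(2/r₂ − 1/a_t)] = 6.639 km/s.
Second burn Δv₂ = |v₂ − v_p| = 1.004 km/s.
Δv = Δv₁ + Δv₂ = 0.8150 + 1.004 = 1.819 km/s.

Δv = 1.82 km/s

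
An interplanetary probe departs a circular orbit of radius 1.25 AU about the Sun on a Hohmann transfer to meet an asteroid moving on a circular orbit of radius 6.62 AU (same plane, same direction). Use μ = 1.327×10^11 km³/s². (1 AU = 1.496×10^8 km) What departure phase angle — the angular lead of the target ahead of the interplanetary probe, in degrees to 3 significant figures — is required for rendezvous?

φ = 97.5°

In km: r₁ = 1.25 × 1.496×10^8 = 1.870×10^8 km; r₂ = 6.62 × 1.496×10^8 = 9.90352×10^8 km.
Transfer-ellipse semi-major axis a_t = (r₁ + r₂)/2 = (1.870×10^8 + 9.90352×10^8)/2 = 5.88676×10^8 km.
Transfer time t = π√(a_t³/μ) = 1.2318×10^8 s.
Target angular speed ω₂ = √(μ/r₂³) = 1.1688×10^-8 rad/s.
Angle swept by the target during transfer: ω₂·t = 1.4397 rad = 82.49°.
Arrival is 180° from departure on the ellipse, so φ = 180° − 82.49° = 97.5°.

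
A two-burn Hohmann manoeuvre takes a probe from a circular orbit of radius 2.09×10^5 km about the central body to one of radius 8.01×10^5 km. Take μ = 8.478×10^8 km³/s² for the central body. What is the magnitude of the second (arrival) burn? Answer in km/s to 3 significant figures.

Semi-major axis of the transfer orbit: a_t = (2.090×10^5 + 8.010×10^5)/2 = 5.050×10^5 km.
Circular speed at r = 8.010×10^5 km: v_c = √(μ/r) = 32.53 km/s.
Vis-viva on the transfer ellipse at r = 8.010×10^5 km gives v_t = √[μ(2/r − 1/a_t)] = 20.93 km/s.
Δv₂ = |v_t − v_c| = |20.93 − 32.53| = 11.60 km/s.

Δv₂ = 11.6 km/s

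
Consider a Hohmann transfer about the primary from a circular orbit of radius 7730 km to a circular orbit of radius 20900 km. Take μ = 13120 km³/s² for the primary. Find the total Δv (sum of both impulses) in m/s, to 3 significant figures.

Transfer-ellipse semi-major axis a_t = (r₁ + r₂)/2 = (7730 + 20900)/2 = 14315 km.
At r₁ the circular-orbit speed is v₁ = √(μ/r₁) = 1.3028 km/s.
On the transfer ellipse at r₁, vis-viva gives v_p = √[μ(2/r₁ − 1/a_t)] = 1.5742 km/s.
First burn Δv₁ = |v_p − v₁| = 0.2714 km/s.
At r₂, v₂ = √(μ/r₂) = 0.7923 km/s.
Transfer-orbit speed at r₂: v_a = √[μ(2/r₂ − 1/a_t)] = 0.5822 km/s.
Second burn Δv₂ = |v₂ − v_a| = 0.2101 km/s.
Total Δv = Δv₁ + Δv₂ = 0.4815 km/s.

Δv = 481 m/s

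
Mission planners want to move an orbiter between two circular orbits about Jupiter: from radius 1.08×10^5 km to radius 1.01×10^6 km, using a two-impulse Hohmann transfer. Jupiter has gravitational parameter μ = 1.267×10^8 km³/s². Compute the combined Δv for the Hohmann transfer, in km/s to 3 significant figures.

Semi-major axis of the transfer orbit: a_t = (1.080×10^5 + 1.010×10^6)/2 = 5.590×10^5 km.
At r₁ the circular-orbit speed is v₁ = √(μ/r₁) = 34.25 km/s.
Transfer-orbit speed at r₁ (vis-viva equation): v_p = √[μ(2/r₁ − 1/a_t)] = 46.04 km/s.
First burn Δv₁ = |v_p − v₁| = 11.79 km/s.
Circular speed at r₂: v₂ = √(μ/r₂) = 11.20 km/s.
Transfer-orbit speed at r₂: v_a = √[μ(2/r₂ − 1/a_t)] = 4.923 km/s.
Second burn Δv₂ = |v₂ − v_a| = 6.277 km/s.
Total Δv = Δv₁ + Δv₂ = 18.07 km/s.

Δv = 18.1 km/s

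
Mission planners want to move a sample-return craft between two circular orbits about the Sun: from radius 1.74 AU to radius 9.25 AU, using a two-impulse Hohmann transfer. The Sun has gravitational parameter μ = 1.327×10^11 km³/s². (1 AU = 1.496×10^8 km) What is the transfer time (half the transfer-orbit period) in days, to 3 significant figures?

t = 2350 days

In km: r₁ = 1.74 × 1.496×10^8 = 2.60304×10^8 km; r₂ = 9.25 × 1.496×10^8 = 1.3838×10^9 km.
Transfer-ellipse semi-major axis a_t = (r₁ + r₂)/2 = (2.60304×10^8 + 1.3838×10^9)/2 = 8.22052×10^8 km.
Half the transfer-orbit period gives t = π√(a_t³/μ) = 2.033×10^8 s.
Converting: 2.033×10^8 s ÷ 86400 s/day = 2350 days.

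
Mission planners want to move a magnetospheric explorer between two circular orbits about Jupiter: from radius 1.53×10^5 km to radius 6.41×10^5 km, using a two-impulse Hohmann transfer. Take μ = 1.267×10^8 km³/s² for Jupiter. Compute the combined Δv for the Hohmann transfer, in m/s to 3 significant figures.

Δv = 13100 m/s

Transfer-ellipse semi-major axis a_t = (r₁ + r₂)/2 = (1.530×10^5 + 6.410×10^5)/2 = 3.970×10^5 km.
At r₁ the circular-orbit speed is v₁ = √(μ/r₁) = 28.777 km/s.
On the transfer ellipse at r₁, vis-viva gives v_p = √[μ(2/r₁ − 1/a_t)] = 36.566 km/s.
First burn Δv₁ = |v_p − v₁| = 7.789 km/s.
Circular speed at r₂: v₂ = √(μ/r₂) = 14.059 km/s.
Transfer-orbit speed at r₂: v_a = √[μ(2/r₂ − 1/a_t)] = 8.7279 km/s.
Second burn Δv₂ = |v₂ − v_a| = 5.331 km/s.
Total Δv = Δv₁ + Δv₂ = 13.12 km/s.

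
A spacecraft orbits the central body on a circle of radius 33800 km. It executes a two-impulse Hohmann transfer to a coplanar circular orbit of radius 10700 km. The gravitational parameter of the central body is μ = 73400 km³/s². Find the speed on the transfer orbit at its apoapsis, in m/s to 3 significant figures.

v = 1020 m/s

The Hohmann ellipse has a_t = (r₁ + r₂)/2 = 22250 km.
The apoapsis of the transfer ellipse is at r = 33800 km.
From the vis-viva equation, v = √[μ(2/r − 1/a_t)] = 1.022 km/s.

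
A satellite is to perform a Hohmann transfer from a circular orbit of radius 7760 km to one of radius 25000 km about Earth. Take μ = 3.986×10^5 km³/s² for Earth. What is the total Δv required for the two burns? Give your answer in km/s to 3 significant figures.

Δv = 2.93 km/s

Semi-major axis of the transfer orbit: a_t = (7760 + 25000)/2 = 16380 km.
At r₁ the circular-orbit speed is v₁ = √(μ/r₁) = 7.167 km/s.
Transfer-orbit speed at r₁ (vis-viva): v_p = √[μ(2/r₁ − 1/a_t)] = 8.854 km/s.
First burn Δv₁ = |v_p − v₁| = 1.687 km/s.
At r₂, v₂ = √(μ/r₂) = 3.993 km/s.
Transfer-orbit speed at r₂: v_a = √[μ(2/r₂ − 1/a_t)] = 2.748 km/s.
Second burn Δv₂ = |v₂ − v_a| = 1.245 km/s.
Δv = Δv₁ + Δv₂ = 1.687 + 1.245 = 2.932 km/s.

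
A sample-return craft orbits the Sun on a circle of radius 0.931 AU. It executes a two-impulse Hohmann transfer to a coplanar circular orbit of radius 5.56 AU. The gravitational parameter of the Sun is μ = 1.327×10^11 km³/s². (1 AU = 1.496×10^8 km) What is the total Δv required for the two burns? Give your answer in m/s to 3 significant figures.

Δv = 15400 m/s

In km: r₁ = 0.931 × 1.496×10^8 = 1.392776×10^8 km; r₂ = 5.56 × 1.496×10^8 = 8.31776×10^8 km.
Transfer-ellipse semi-major axis a_t = (r₁ + r₂)/2 = (1.392776×10^8 + 8.31776×10^8)/2 = 4.855268×10^8 km.
Circular speed at r₁: v₁ = √(μ/r₁) = √(1.327×10^11/1.392776×10^8) = 30.867 km/s.
Transfer-orbit speed at r₁ (vis-viva equation): v_p = √[μ(2/r₁ − 1/a_t)] = 40.401 km/s.
First burn Δv₁ = |v_p − v₁| = 9.534 km/s.
At r₂, v₂ = √(μ/r₂) = 12.631 km/s.
Transfer-orbit speed at r₂: v_a = √[μ(2/r₂ − 1/a_t)] = 6.7650 km/s.
Second burn Δv₂ = |v₂ − v_a| = 5.866 km/s.
Total Δv = Δv₁ + Δv₂ = 15.40 km/s.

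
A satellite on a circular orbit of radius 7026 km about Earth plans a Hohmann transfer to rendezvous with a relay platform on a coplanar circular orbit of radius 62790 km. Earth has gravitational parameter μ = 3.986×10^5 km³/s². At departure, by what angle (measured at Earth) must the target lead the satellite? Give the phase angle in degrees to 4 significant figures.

φ = 105.4°

The Hohmann ellipse has a_t = (r₁ + r₂)/2 = 34908 km.
Transfer time t = π√(a_t³/μ) = 32454.0 s.
The target's mean motion on its circular orbit is ω₂ = √(μ/r₂³) = 4.01267×10^-5 rad/s.
Angle swept by the target during transfer: ω₂·t = 1.30227 rad = 74.61°.
The satellite traverses 180° on the transfer ellipse, so the target must lead by 180° − 74.61° = 105.4°.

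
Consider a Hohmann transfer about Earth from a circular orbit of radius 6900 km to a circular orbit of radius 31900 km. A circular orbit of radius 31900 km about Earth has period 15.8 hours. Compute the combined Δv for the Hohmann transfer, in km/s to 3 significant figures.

From Kepler's third law T² = 4π²r³/μ at r = 31900 km, T = 15.8 hours = 15.8 × 3600 s = 56880 s: μ = 4π²r³/T² = 3.96107×10^5 km³/s².
Semi-major axis of the transfer orbit: a_t = (6900 + 31900)/2 = 19400 km.
Circular speed at r₁: v₁ = √(μ/r₁) = √(3.96107×10^5/6900) = 7.577 km/s.
On the transfer ellipse at r₁, v² = μ(2/r − 1/a) gives v_p = √[μ(2/r₁ − 1/a_t)] = 9.716 km/s.
First burn Δv₁ = |v_p − v₁| = 2.139 km/s.
At r₂, v₂ = √(μ/r₂) = 3.524 km/s.
Transfer-orbit speed at r₂: v_a = √[μ(2/r₂ − 1/a_t)] = 2.102 km/s.
Second burn Δv₂ = |v₂ − v_a| = 1.422 km/s.
Total Δv = Δv₁ + Δv₂ = 3.561 km/s.

Δv = 3.56 km/s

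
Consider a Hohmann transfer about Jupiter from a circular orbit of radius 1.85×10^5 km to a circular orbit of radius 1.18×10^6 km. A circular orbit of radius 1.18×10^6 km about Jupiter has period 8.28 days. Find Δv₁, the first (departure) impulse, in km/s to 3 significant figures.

Δv₁ = 8.24 km/s

From Kepler's third law T² = 4π²r³/μ at r = 1.18×10^6 km, T = 8.28 days = 8.28 × 86400 s = 7.15392×10^5 s: μ = 4π²r³/T² = 1.26741×10^8 km³/s².
The Hohmann ellipse has a_t = (r₁ + r₂)/2 = 6.825×10^5 km.
On the circular orbit at r = 1.850×10^5 km, v_c = √(μ/r) = 26.174 km/s.
Vis-viva on the transfer ellipse at r = 1.850×10^5 km gives v_t = √[μ(2/r − 1/a_t)] = 34.416 km/s.
Δv₁ = |v_t − v_c| = |34.416 − 26.174| = 8.242 km/s.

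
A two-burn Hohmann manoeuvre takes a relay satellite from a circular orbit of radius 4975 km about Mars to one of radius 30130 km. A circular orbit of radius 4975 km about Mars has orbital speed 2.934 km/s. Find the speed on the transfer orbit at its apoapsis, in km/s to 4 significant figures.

v = 0.6347 km/s

From the circular-orbit relation v² = μ/r at r = 4975 km: μ = v²r = (2.934)² × 4975 = 42826.6 km³/s².
Semi-major axis of the transfer orbit: a_t = (4975 + 30130)/2 = 17552.5 km.
The apoapsis of the transfer ellipse is at r = 30130 km.
Applying v² = μ(2/r − 1/a_t): v = 0.6347 km/s.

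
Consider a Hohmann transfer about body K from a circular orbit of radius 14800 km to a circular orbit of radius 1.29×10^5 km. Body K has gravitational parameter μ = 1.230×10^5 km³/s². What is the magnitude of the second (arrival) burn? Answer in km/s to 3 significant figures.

Δv₂ = 0.533 km/s

Semi-major axis of the transfer orbit: a_t = (14800 + 1.290×10^5)/2 = 71900 km.
On the circular orbit at r = 1.290×10^5 km, v_c = √(μ/r) = 0.976467 km/s.
Vis-viva on the transfer ellipse at r = 1.290×10^5 km gives v_t = √[μ(2/r − 1/a_t)] = 0.443021 km/s.
Δv₂ = |v_t − v_c| = |0.443021 − 0.976467| = 0.5334 km/s.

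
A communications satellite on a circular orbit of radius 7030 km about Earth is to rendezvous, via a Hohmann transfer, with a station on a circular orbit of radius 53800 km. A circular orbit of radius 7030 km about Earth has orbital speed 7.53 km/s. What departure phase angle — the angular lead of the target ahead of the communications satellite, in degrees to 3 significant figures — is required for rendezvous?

φ = 103°

From the circular-orbit relation v² = μ/r at r = 7030 km: μ = v²r = (7.53)² × 7030 = 3.98607×10^5 km³/s².
The Hohmann ellipse has a_t = (r₁ + r₂)/2 = 30415 km.
The half-period of the transfer ellipse is t = π√(a_t³/μ) = 26394 s.
The target's mean motion on its circular orbit is ω₂ = √(μ/r₂³) = 5.0594×10^-5 rad/s.
Angle swept by the target during transfer: ω₂·t = 1.3354 rad = 76.51°.
Arrival is 180° from departure on the ellipse, so φ = 180° − 76.51° = 103°.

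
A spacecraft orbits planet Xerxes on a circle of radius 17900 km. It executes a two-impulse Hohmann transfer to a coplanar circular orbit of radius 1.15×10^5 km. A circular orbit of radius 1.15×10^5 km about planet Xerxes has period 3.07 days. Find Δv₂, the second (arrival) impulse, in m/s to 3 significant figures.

Δv₂ = 1310 m/s

From Kepler's third law T² = 4π²r³/μ at r = 1.15×10^5 km, T = 3.07 days = 3.07 × 86400 s = 2.65248×10^5 s: μ = 4π²r³/T² = 8.53393×10^5 km³/s².
Transfer-ellipse semi-major axis a_t = (r₁ + r₂)/2 = (17900 + 1.150×10^5)/2 = 66450 km.
On the circular orbit at r = 1.150×10^5 km, v_c = √(μ/r) = 2.724 km/s.
Transfer-orbit speed at the same r (vis-viva, a = a_t): v_t = √[μ(2/r − 1/a_t)] = 1.414 km/s.
Δv₂ = |v_t − v_c| = |1.414 − 2.724| = 1.310 km/s.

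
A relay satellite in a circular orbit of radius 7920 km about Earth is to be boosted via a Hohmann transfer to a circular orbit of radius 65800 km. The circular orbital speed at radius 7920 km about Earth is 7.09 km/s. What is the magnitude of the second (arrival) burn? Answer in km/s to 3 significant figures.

Δv₂ = 1.32 km/s

From the circular-orbit relation v² = μ/r at r = 7920 km: μ = v²r = (7.09)² × 7920 = 3.98123×10^5 km³/s².
Semi-major axis of the transfer orbit: a_t = (7920 + 65800)/2 = 36860 km.
Circular speed at r = 65800 km: v_c = √(μ/r) = 2.460 km/s.
Vis-viva on the transfer ellipse at r = 65800 km gives v_t = √[μ(2/r − 1/a_t)] = 1.140 km/s.
Δv₂ = |v_t − v_c| = |1.140 − 2.460| = 1.320 km/s.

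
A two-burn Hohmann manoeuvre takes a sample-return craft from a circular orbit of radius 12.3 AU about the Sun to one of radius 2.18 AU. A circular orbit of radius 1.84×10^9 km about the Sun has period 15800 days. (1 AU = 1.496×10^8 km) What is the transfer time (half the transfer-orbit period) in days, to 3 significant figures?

From Kepler's third law T² = 4π²r³/μ at r = 1.84×10^9 km, T = 15800 days = 15800 × 86400 s = 1.36512×10^9 s: μ = 4π²r³/T² = 1.31969×10^11 km³/s².
In km: r₁ = 12.3 × 1.496×10^8 = 1.84008×10^9 km; r₂ = 2.18 × 1.496×10^8 = 3.26128×10^8 km.
The Hohmann ellipse has a_t = (r₁ + r₂)/2 = 1.083104×10^9 km.
Half the transfer-orbit period gives t = π√(a_t³/μ) = 3.083×10^8 s.
Converting: 3.083×10^8 s ÷ 86400 s/day = 3570 days.

t = 3570 days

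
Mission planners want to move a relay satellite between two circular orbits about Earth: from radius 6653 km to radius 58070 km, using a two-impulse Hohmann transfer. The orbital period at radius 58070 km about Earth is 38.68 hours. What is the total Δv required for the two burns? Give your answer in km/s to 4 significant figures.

Δv = 4.061 km/s

From Kepler's third law T² = 4π²r³/μ at r = 58070 km, T = 38.68 hours = 38.68 × 3600 s = 1.39248×10^5 s: μ = 4π²r³/T² = 3.98692×10^5 km³/s².
Transfer-ellipse semi-major axis a_t = (r₁ + r₂)/2 = (6653 + 58070)/2 = 32361.5 km.
Circular speed at r₁: v₁ = √(μ/r₁) = √(3.98692×10^5/6653) = 7.741 km/s.
On the transfer ellipse at r₁, v² = μ(2/r − 1/a) gives v_p = √[μ(2/r₁ − 1/a_t)] = 10.37 km/s.
First burn Δv₁ = |v_p − v₁| = 2.629 km/s.
Circular speed at r₂: v₂ = √(μ/r₂) = 2.620 km/s.
Transfer-orbit speed at r₂: v_a = √[μ(2/r₂ − 1/a_t)] = 1.188 km/s.
Second burn Δv₂ = |v₂ − v_a| = 1.432 km/s.
Δv = Δv₁ + Δv₂ = 2.629 + 1.432 = 4.061 km/s.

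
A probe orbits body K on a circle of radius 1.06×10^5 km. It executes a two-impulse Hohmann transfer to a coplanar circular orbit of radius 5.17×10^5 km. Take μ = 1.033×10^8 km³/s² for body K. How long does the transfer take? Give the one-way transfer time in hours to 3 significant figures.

t = 14.9 hours

Transfer-ellipse semi-major axis a_t = (r₁ + r₂)/2 = (1.060×10^5 + 5.170×10^5)/2 = 3.115×10^5 km.
Half the transfer-orbit period gives t = π√(a_t³/μ) = 53740 s.
Converting: 53740 s ÷ 3600 s/hour = 14.9 hours.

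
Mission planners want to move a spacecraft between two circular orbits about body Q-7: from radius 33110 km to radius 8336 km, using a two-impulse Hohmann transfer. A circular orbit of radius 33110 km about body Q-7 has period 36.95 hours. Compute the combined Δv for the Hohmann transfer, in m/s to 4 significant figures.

Δv = 1395 m/s

From Kepler's third law T² = 4π²r³/μ at r = 33110 km, T = 36.95 hours = 36.95 × 3600 s = 1.3302×10^5 s: μ = 4π²r³/T² = 80984.8 km³/s².
Transfer-ellipse semi-major axis a_t = (r₁ + r₂)/2 = (33110 + 8336)/2 = 20723 km.
Circular speed at r₁: v₁ = √(μ/r₁) = √(80984.8/33110) = 1.5639 km/s.
Transfer-orbit speed at r₁ (v² = μ(2/r − 1/a)): v_a = √[μ(2/r₁ − 1/a_t)] = 0.99192 km/s.
First burn Δv₁ = |v_a − v₁| = 0.5720 km/s.
Circular speed at r₂: v₂ = √(μ/r₂) = 3.1169 km/s.
Transfer-orbit speed at r₂: v_p = √[μ(2/r₂ − 1/a_t)] = 3.9398 km/s.
Second burn Δv₂ = |v₂ − v_p| = 0.8229 km/s.
Total Δv = Δv₁ + Δv₂ = 1.395 km/s.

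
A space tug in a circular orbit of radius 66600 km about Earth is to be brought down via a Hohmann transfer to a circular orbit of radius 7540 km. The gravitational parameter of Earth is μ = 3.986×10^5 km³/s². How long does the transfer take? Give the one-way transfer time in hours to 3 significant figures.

The Hohmann ellipse has a_t = (r₁ + r₂)/2 = 37070 km.
By Kepler's third law the transfer-orbit period is T = 2π√(a_t³/μ), so t = T/2 = 35520 s.
Converting: 35520 s ÷ 3600 s/hour = 9.87 hours.

t = 9.87 hours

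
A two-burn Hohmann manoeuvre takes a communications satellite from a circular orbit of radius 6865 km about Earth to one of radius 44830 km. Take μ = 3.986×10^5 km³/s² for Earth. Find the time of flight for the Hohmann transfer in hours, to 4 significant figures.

t = 5.744 hours

The Hohmann ellipse has a_t = (r₁ + r₂)/2 = 25847.5 km.
Transfer time t = π√(a_t³/μ) = π√((25847.5)³ / 3.986×10^5) = 20680 s.
Converting: 20680 s ÷ 3600 s/hour = 5.744 hours.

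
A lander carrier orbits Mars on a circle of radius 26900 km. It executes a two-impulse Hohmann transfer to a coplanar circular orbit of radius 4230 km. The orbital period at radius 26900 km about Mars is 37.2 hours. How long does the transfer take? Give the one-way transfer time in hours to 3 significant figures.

t = 8.19 hours

From Kepler's third law T² = 4π²r³/μ at r = 26900 km, T = 37.2 hours = 37.2 × 3600 s = 1.3392×10^5 s: μ = 4π²r³/T² = 42847.5 km³/s².
Transfer-ellipse semi-major axis a_t = (r₁ + r₂)/2 = (26900 + 4230)/2 = 15565 km.
By Kepler's third law the transfer-orbit period is T = 2π√(a_t³/μ), so t = T/2 = 29470 s.
Converting: 29470 s ÷ 3600 s/hour = 8.19 hours.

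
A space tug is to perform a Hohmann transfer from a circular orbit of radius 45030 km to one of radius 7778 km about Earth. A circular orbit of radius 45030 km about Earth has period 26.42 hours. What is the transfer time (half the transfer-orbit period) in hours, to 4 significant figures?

t = 5.931 hours

From Kepler's third law T² = 4π²r³/μ at r = 45030 km, T = 26.42 hours = 26.42 × 3600 s = 95112 s: μ = 4π²r³/T² = 3.98469×10^5 km³/s².
Semi-major axis of the transfer orbit: a_t = (45030 + 7778)/2 = 26404 km.
By Kepler's third law the transfer-orbit period is T = 2π√(a_t³/μ), so t = T/2 = 21350 s.
Converting: 21350 s ÷ 3600 s/hour = 5.931 hours.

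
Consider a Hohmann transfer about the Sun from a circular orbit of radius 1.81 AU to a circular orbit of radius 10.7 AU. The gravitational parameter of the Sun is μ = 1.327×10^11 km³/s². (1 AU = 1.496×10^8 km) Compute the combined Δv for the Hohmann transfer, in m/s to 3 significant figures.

Δv = 11000 m/s

In km: r₁ = 1.81 × 1.496×10^8 = 2.70776×10^8 km; r₂ = 10.7 × 1.496×10^8 = 1.60072×10^9 km.
Transfer-ellipse semi-major axis a_t = (r₁ + r₂)/2 = (2.70776×10^8 + 1.60072×10^9)/2 = 9.35748×10^8 km.
At r₁ the circular-orbit speed is v₁ = √(μ/r₁) = 22.138 km/s.
On the transfer ellipse at r₁, vis-viva gives v_p = √[μ(2/r₁ − 1/a_t)] = 28.954 km/s.
First burn Δv₁ = |v_p − v₁| = 6.816 km/s.
At r₂, v₂ = √(μ/r₂) = 9.105 km/s.
Transfer-orbit speed at r₂: v_a = √[μ(2/r₂ − 1/a_t)] = 4.898 km/s.
Second burn Δv₂ = |v₂ − v_a| = 4.207 km/s.
Total Δv = Δv₁ + Δv₂ = 11.02 km/s.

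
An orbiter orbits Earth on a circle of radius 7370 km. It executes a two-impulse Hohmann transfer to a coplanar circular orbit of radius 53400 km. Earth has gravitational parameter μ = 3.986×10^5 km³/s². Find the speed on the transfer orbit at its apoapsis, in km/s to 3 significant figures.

Semi-major axis of the transfer orbit: a_t = (7370 + 53400)/2 = 30385 km.
At apoapsis, r = 53400 km.
Applying v² = μ(2/r − 1/a_t): v = 1.346 km/s.

v = 1.35 km/s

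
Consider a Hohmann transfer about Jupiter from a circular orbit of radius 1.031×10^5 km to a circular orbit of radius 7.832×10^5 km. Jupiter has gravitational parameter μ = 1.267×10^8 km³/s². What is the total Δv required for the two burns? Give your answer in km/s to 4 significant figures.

Δv = 18.13 km/s

Semi-major axis of the transfer orbit: a_t = (1.031×10^5 + 7.832×10^5)/2 = 4.4315×10^5 km.
At r₁ the circular-orbit speed is v₁ = √(μ/r₁) = 35.056 km/s.
Transfer-orbit speed at r₁ (vis-viva): v_p = √[μ(2/r₁ − 1/a_t)] = 46.604 km/s.
First burn Δv₁ = |v_p − v₁| = 11.55 km/s.
Circular speed at r₂: v₂ = √(μ/r₂) = 12.719 km/s.
Transfer-orbit speed at r₂: v_a = √[μ(2/r₂ − 1/a_t)] = 6.1349 km/s.
Second burn Δv₂ = |v₂ − v_a| = 6.584 km/s.
Δv = Δv₁ + Δv₂ = 11.55 + 6.584 = 18.13 km/s.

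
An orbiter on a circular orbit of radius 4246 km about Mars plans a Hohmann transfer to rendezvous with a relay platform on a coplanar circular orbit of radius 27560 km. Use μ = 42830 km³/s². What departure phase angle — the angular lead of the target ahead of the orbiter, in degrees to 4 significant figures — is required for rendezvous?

φ = 101.1°

Transfer-ellipse semi-major axis a_t = (r₁ + r₂)/2 = (4246 + 27560)/2 = 15903 km.
The half-period of the transfer ellipse is t = π√(a_t³/μ) = 30440 s.
Target angular speed ω₂ = √(μ/r₂³) = 4.523×10^-5 rad/s.
Angle swept by the target during transfer: ω₂·t = 1.377 rad = 78.90°.
The orbiter traverses 180° on the transfer ellipse, so the target must lead by 180° − 78.90° = 101.1°.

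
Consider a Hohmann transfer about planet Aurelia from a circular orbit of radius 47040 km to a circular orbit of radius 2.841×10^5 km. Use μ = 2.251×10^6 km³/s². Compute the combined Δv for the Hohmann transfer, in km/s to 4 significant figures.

Δv = 3.458 km/s

Semi-major axis of the transfer orbit: a_t = (47040 + 2.841×10^5)/2 = 1.6557×10^5 km.
At r₁ the circular-orbit speed is v₁ = √(μ/r₁) = 6.9176 km/s.
Transfer-orbit speed at r₁ (vis-viva equation): v_p = √[μ(2/r₁ − 1/a_t)] = 9.0615 km/s.
First burn Δv₁ = |v_p − v₁| = 2.144 km/s.
Circular speed at r₂: v₂ = √(μ/r₂) = 2.8148 km/s.
Transfer-orbit speed at r₂: v_a = √[μ(2/r₂ − 1/a_t)] = 1.5004 km/s.
Second burn Δv₂ = |v₂ − v_a| = 1.314 km/s.
Total Δv = Δv₁ + Δv₂ = 3.458 km/s.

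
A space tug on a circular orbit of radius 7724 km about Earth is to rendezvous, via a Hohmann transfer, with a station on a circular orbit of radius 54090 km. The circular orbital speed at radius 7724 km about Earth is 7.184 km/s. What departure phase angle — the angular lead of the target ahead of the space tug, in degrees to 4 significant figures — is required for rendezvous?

φ = 102.3°

From the circular-orbit relation v² = μ/r at r = 7724 km: μ = v²r = (7.184)² × 7724 = 3.98635×10^5 km³/s².
Transfer-ellipse semi-major axis a_t = (r₁ + r₂)/2 = (7724 + 54090)/2 = 30907 km.
Transfer time t = π√(a_t³/μ) = 27036.3 s.
The target's mean motion on its circular orbit is ω₂ = √(μ/r₂³) = 5.01894×10^-5 rad/s.
Angle swept by the target during transfer: ω₂·t = 1.35694 rad = 77.747°.
Arrival is 180° from departure on the ellipse, so φ = 180° − 77.747° = 102.3°.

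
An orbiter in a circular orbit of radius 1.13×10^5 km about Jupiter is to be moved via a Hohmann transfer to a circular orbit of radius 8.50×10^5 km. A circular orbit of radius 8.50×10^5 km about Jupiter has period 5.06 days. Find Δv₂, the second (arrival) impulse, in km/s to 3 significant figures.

From Kepler's third law T² = 4π²r³/μ at r = 8.50×10^5 km, T = 5.06 days = 5.06 × 86400 s = 4.37184×10^5 s: μ = 4π²r³/T² = 1.26849×10^8 km³/s².
The Hohmann ellipse has a_t = (r₁ + r₂)/2 = 4.815×10^5 km.
On the circular orbit at r = 8.500×10^5 km, v_c = √(μ/r) = 12.216 km/s.
Vis-viva on the transfer ellipse at r = 8.500×10^5 km gives v_t = √[μ(2/r − 1/a_t)] = 5.9180 km/s.
Δv₂ = |v_t − v_c| = |5.9180 − 12.216| = 6.298 km/s.

Δv₂ = 6.30 km/s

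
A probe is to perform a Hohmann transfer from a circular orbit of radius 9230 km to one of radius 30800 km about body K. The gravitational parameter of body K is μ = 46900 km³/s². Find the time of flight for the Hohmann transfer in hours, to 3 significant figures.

The Hohmann ellipse has a_t = (r₁ + r₂)/2 = 20015 km.
Half the transfer-orbit period gives t = π√(a_t³/μ) = 41080 s.
Converting: 41080 s ÷ 3600 s/hour = 11.4 hours.

t = 11.4 hours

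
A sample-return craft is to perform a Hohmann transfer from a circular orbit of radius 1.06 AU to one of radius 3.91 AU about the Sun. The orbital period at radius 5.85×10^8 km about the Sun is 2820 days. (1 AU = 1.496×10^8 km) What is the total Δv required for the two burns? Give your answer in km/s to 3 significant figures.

From Kepler's third law T² = 4π²r³/μ at r = 5.85×10^8 km, T = 2820 days = 2820 × 86400 s = 2.43648×10^8 s: μ = 4π²r³/T² = 1.33138×10^11 km³/s².
In km: r₁ = 1.06 × 1.496×10^8 = 1.58576×10^8 km; r₂ = 3.91 × 1.496×10^8 = 5.84936×10^8 km.
The Hohmann ellipse has a_t = (r₁ + r₂)/2 = 3.71756×10^8 km.
At r₁ the circular-orbit speed is v₁ = √(μ/r₁) = 28.98 km/s.
On the transfer ellipse at r₁, vis-viva equation gives v_p = √[μ(2/r₁ − 1/a_t)] = 36.35 km/s.
First burn Δv₁ = |v_p − v₁| = 7.370 km/s.
Circular speed at r₂: v₂ = √(μ/r₂) = 15.0868 km/s.
Transfer-orbit speed at r₂: v_a = √[μ(2/r₂ − 1/a_t)] = 9.85341 km/s.
Second burn Δv₂ = |v₂ − v_a| = 5.233 km/s.
Δv = Δv₁ + Δv₂ = 7.370 + 5.233 = 12.60 km/s.

Δv = 12.6 km/s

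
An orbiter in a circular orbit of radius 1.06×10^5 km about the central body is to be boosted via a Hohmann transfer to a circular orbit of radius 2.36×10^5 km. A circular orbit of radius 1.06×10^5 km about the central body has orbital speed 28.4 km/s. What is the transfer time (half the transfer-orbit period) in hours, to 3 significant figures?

t = 6.67 hours

From the circular-orbit relation v² = μ/r at r = 1.06×10^5 km: μ = v²r = (28.4)² × 1.06×10^5 = 8.54954×10^7 km³/s².
Semi-major axis of the transfer orbit: a_t = (1.060×10^5 + 2.360×10^5)/2 = 1.710×10^5 km.
By Kepler's third law the transfer-orbit period is T = 2π√(a_t³/μ), so t = T/2 = 24026 s.
Converting: 24026 s ÷ 3600 s/hour = 6.67 hours.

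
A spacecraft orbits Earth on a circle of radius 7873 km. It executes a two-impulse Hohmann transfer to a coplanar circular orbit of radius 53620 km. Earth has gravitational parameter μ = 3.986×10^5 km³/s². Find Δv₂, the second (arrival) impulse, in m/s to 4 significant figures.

The Hohmann ellipse has a_t = (r₁ + r₂)/2 = 30746.5 km.
Circular speed at r = 53620 km: v_c = √(μ/r) = 2.7265 km/s.
Transfer-orbit speed at the same r (vis-viva, a = a_t): v_t = √[μ(2/r − 1/a_t)] = 1.3797 km/s.
Δv₂ = |v_t − v_c| = |1.3797 − 2.7265| = 1.347 km/s.

Δv₂ = 1347 m/s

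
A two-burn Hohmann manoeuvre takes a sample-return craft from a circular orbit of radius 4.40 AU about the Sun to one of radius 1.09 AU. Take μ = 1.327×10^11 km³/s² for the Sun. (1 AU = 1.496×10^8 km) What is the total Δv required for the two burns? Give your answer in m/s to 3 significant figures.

Δv = 12800 m/s

In km: r₁ = 4.40 × 1.496×10^8 = 6.5824×10^8 km; r₂ = 1.09 × 1.496×10^8 = 1.63064×10^8 km.
The Hohmann ellipse has a_t = (r₁ + r₂)/2 = 4.10652×10^8 km.
At r₁ the circular-orbit speed is v₁ = √(μ/r₁) = 14.1985 km/s.
Transfer-orbit speed at r₁ (vis-viva): v_a = √[μ(2/r₁ − 1/a_t)] = 8.94716 km/s.
First burn Δv₁ = |v_a − v₁| = 5.251 km/s.
At r₂, v₂ = √(μ/r₂) = 28.53 km/s.
Transfer-orbit speed at r₂: v_p = √[μ(2/r₂ − 1/a_t)] = 36.12 km/s.
Second burn Δv₂ = |v₂ − v_p| = 7.590 km/s.
Δv = Δv₁ + Δv₂ = 5.251 + 7.590 = 12.84 km/s.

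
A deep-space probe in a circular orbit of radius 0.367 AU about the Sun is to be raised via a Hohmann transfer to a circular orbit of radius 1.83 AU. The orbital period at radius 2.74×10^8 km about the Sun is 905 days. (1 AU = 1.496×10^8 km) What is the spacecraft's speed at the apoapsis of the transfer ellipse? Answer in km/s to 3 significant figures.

v = 12.7 km/s

From Kepler's third law T² = 4π²r³/μ at r = 2.74×10^8 km, T = 905 days = 905 × 86400 s = 7.8192×10^7 s: μ = 4π²r³/T² = 1.32827×10^11 km³/s².
In km: r₁ = 0.367 × 1.496×10^8 = 5.49032×10^7 km; r₂ = 1.83 × 1.496×10^8 = 2.73768×10^8 km.
Transfer-ellipse semi-major axis a_t = (r₁ + r₂)/2 = (5.49032×10^7 + 2.73768×10^8)/2 = 1.643356×10^8 km.
The apoapsis of the transfer ellipse is at r = 2.73768×10^8 km.
From the vis-viva equation, v = √[μ(2/r − 1/a_t)] = 12.73 km/s.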